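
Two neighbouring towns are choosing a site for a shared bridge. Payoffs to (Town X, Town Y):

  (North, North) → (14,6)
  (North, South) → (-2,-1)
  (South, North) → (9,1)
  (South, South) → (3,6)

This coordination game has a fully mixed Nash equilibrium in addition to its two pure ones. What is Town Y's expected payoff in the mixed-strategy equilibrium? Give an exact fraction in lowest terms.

37/12

Town X mixes with probability p on North, chosen so Town Y is indifferent: 6p + 1(1−p) = (-1)p + 6(1−p) gives p = 5/12.
Town Y's expected payoff is 6·5/12 + 1·7/12 = 37/12.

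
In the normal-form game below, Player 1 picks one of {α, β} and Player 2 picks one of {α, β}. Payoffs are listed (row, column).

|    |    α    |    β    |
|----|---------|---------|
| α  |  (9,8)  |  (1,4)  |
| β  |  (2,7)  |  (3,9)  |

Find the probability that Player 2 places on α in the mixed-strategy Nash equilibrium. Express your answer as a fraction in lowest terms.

Player 2's mix q on α must make Player 1 indifferent between α and β.
Player 1's payoff from α: 9q + 1(1−q). From β: 2q + 3(1−q).
Set equal: 7q = 2(1−q) → q = 2/9.

2/9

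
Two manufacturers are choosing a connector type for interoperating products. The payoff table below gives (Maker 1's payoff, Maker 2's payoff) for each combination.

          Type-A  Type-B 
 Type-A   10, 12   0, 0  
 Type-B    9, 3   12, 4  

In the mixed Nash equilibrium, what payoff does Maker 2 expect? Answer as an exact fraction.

Maker 1 mixes with probability p on Type-A, chosen so Maker 2 is indifferent: 12p + 3(1−p) = 0p + 4(1−p) gives p = 1/13.
Maker 2's expected payoff is 12·1/13 + 3·12/13 = 48/13.

48/13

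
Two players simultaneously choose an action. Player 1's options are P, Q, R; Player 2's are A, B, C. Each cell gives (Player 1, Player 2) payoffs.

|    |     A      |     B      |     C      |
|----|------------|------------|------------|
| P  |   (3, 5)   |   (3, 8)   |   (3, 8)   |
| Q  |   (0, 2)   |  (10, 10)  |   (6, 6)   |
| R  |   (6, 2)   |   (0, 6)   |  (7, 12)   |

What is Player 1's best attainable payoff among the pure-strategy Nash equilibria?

(Q, B) is a pure NE (Player 1: 10 ≥ 3; Player 2: 10 ≥ 6). Player 1 gets 10.
(R, C) is a pure NE (Player 1: 7 ≥ 6; Player 2: 12 ≥ 6). Player 1 gets 7.
Every other cell has a profitable deviation for at least one player. Highest of {10, 7} is 10.

10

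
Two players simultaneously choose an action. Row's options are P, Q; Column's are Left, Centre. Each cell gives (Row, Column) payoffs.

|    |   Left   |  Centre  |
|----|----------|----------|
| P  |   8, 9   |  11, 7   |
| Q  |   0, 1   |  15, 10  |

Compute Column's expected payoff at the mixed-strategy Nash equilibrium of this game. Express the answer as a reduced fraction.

Row mixes with probability p on P, chosen so Column is indifferent: 9p + 1(1−p) = 7p + 10(1−p) gives p = 9/11.
Column's expected payoff is 9·9/11 + 1·2/11 = 83/11.

83/11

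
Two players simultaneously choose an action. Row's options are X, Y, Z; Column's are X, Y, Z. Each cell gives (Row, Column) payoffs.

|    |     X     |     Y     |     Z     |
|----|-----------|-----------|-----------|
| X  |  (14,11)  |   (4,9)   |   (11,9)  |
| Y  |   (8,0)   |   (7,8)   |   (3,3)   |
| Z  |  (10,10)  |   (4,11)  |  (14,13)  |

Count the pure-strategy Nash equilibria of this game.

Both X: Row gets 14 (best alternative 10); Column gets 11 (best alternative 9). Neither deviates — NE.
Both Y: Row gets 7 (best alternative 4); Column gets 8 (best alternative 3). Neither deviates — NE.
Both Z: Row gets 14 (best alternative 11); Column gets 13 (best alternative 11). Neither deviates — NE.
(Z, Y) is not a NE: Row would switch to Y (7 > 4).
No other cell survives both best-response checks, so there are 3 pure NE.

3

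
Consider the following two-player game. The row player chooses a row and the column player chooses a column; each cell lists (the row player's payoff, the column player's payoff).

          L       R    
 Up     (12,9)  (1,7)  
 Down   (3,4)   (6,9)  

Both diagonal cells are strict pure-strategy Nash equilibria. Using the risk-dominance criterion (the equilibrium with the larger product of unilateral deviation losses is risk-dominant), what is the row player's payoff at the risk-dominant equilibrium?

6

At (Up, L): the row player loses 12 − 3 = 9 by deviating; the column player loses 9 − 7 = 2. Product = 9·2 = 18.
At (Down, R): the row player loses 6 − 1 = 5 by deviating; the column player loses 9 − 4 = 5. Product = 5·5 = 25.
25 > 18, so (Down, R) is risk-dominant. The row player's payoff there is 6.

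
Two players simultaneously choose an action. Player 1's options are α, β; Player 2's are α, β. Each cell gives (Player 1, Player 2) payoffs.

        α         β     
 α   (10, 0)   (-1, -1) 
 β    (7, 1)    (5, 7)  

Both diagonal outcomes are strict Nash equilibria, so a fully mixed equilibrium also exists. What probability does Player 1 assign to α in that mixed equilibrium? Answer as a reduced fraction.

Player 1's mix p on α must make Player 2 indifferent between α and β.
Player 2's payoff from α: 0p + 1(1−p). From β: (-1)p + 7(1−p).
Set equal: 1p = 6(1−p) → p = 6/7.

6/7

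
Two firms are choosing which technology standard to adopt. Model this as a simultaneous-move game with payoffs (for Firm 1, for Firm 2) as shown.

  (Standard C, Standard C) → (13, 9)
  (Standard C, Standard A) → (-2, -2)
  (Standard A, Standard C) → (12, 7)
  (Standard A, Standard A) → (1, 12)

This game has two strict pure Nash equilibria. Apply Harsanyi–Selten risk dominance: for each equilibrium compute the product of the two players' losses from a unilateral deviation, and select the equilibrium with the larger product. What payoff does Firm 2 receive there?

12

At both Standard C: Firm 1 loses 13 − 12 = 1 by deviating; Firm 2 loses 9 − (-2) = 11. Product = 1·11 = 11.
At both Standard A: Firm 1 loses 1 − (-2) = 3 by deviating; Firm 2 loses 12 − 7 = 5. Product = 3·5 = 15.
15 > 11, so both Standard A is risk-dominant. Firm 2's payoff there is 12.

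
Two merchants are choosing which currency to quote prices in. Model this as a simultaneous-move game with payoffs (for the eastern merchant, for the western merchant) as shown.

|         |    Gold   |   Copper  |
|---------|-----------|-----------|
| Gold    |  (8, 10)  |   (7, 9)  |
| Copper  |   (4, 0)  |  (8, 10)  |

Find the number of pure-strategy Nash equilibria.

Both Gold: the eastern merchant gets 8 (best alternative 4); the western merchant gets 10 (best alternative 9). Neither deviates — NE.
Both Copper: the eastern merchant gets 8 (best alternative 7); the western merchant gets 10 (best alternative 0). Neither deviates — NE.
(Copper, Gold) is not a NE: the eastern merchant would switch to Gold (8 > 4).
No other cell survives both best-response checks, so there are 2 pure NE.

2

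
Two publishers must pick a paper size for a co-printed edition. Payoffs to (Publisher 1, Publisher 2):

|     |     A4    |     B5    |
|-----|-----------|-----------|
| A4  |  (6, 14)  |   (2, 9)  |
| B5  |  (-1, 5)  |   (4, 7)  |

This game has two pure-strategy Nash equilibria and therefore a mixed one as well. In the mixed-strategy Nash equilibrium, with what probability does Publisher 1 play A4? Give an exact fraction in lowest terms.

2/7

Publisher 1's mix p on A4 must make Publisher 2 indifferent between A4 and B5.
Publisher 2's payoff from A4: 14p + 5(1−p). From B5: 9p + 7(1−p).
Set equal: 5p = 2(1−p) → p = 2/7.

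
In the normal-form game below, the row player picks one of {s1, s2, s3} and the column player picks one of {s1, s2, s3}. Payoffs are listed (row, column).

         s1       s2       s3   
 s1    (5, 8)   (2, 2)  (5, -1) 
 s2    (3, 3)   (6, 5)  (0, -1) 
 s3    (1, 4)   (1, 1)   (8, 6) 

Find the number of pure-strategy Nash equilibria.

Both s1: the row player gets 5 (best alternative 3); the column player gets 8 (best alternative 2). Neither deviates — NE.
Both s2: the row player gets 6 (best alternative 2); the column player gets 5 (best alternative 3). Neither deviates — NE.
Both s3: the row player gets 8 (best alternative 5); the column player gets 6 (best alternative 4). Neither deviates — NE.
(s1, s3) is not a NE: the row player would switch to s3 (8 > 5).
No other cell survives both best-response checks, so there are 3 pure NE.

3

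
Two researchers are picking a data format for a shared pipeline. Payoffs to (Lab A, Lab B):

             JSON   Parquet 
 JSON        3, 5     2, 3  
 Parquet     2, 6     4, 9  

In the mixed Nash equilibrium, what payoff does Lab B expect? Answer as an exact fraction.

27/5

Lab A mixes with probability p on JSON, chosen so Lab B is indifferent: 5p + 6(1−p) = 3p + 9(1−p) gives p = 3/5.
Lab B's expected payoff is 5·3/5 + 6·2/5 = 27/5.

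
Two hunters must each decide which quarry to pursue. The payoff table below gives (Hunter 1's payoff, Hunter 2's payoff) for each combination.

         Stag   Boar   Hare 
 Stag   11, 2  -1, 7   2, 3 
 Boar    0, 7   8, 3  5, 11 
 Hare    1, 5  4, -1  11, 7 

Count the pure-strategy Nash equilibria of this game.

Both Hare: Hunter 1 gets 11 (best alternative 5); Hunter 2 gets 7 (best alternative 5). Neither deviates — NE.
Both Stag is not a NE: Hunter 2 would switch to Boar (7 > 2).
No other cell survives both best-response checks, so there is 1 pure NE.

1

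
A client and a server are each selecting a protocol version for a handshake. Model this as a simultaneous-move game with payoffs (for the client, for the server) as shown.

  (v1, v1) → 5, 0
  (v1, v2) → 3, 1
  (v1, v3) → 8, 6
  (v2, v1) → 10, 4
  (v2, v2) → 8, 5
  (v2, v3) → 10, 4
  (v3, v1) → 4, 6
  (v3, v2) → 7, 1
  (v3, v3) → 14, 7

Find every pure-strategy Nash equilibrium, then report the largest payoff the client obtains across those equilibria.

Both v2 is a pure NE (the client: 8 ≥ 7; the server: 5 ≥ 4). The client gets 8.
Both v3 is a pure NE (the client: 14 ≥ 10; the server: 7 ≥ 6). The client gets 14.
Every other cell has a profitable deviation for at least one player. Highest of {8, 14} is 14.

14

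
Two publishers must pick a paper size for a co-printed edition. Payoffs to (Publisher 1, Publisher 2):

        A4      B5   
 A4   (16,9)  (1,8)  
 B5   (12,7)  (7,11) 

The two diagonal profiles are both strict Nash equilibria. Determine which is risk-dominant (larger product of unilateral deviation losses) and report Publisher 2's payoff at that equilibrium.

At both A4: Publisher 1 loses 16 − 12 = 4 by deviating; Publisher 2 loses 9 − 8 = 1. Product = 4·1 = 4.
At both B5: Publisher 1 loses 7 − 1 = 6 by deviating; Publisher 2 loses 11 − 7 = 4. Product = 6·4 = 24.
24 > 4, so both B5 is risk-dominant. Publisher 2's payoff there is 11.

11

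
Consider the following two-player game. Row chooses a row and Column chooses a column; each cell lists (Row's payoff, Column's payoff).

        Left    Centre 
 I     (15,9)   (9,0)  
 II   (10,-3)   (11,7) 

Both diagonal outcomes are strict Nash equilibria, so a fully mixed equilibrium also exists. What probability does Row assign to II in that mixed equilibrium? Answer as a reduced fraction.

Row's mix p on I must make Column indifferent between Left and Centre.
Column's payoff from Left: 9p + (-3)(1−p). From Centre: 0p + 7(1−p).
Set equal: 9p = 10(1−p) → p = 10/19.
Probability on II is 1 − 10/19 = 9/19.

9/19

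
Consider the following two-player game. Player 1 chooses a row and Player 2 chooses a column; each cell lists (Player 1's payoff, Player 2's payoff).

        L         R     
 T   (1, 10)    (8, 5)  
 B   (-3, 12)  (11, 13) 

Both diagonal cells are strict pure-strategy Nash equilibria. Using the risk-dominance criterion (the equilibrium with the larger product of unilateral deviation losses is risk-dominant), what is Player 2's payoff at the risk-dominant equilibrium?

10

At (T, L): Player 1 loses 1 − (-3) = 4 by deviating; Player 2 loses 10 − 5 = 5. Product = 4·5 = 20.
At (B, R): Player 1 loses 11 − 8 = 3 by deviating; Player 2 loses 13 − 12 = 1. Product = 3·1 = 3.
20 > 3, so (T, L) is risk-dominant. Player 2's payoff there is 10.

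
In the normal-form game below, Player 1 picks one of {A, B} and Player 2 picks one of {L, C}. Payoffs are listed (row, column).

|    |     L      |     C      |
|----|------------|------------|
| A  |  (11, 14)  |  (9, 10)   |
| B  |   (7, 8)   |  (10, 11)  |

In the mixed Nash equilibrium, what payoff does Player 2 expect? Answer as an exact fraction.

Player 1 mixes with probability p on A, chosen so Player 2 is indifferent: 14p + 8(1−p) = 10p + 11(1−p) gives p = 3/7.
Player 2's expected payoff is 14·3/7 + 8·4/7 = 74/7.

74/7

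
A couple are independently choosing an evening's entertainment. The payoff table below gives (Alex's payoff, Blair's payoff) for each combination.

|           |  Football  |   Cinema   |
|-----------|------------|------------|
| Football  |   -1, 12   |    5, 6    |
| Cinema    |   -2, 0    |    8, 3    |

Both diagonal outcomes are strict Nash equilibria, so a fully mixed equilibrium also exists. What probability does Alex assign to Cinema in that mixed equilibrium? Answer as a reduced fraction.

Alex's mix p on Football must make Blair indifferent between Football and Cinema.
Blair's payoff from Football: 12p + 0(1−p). From Cinema: 6p + 3(1−p).
Set equal: 6p = 3(1−p) → p = 3/9 = 1/3.
Probability on Cinema is 1 − 1/3 = 2/3.

2/3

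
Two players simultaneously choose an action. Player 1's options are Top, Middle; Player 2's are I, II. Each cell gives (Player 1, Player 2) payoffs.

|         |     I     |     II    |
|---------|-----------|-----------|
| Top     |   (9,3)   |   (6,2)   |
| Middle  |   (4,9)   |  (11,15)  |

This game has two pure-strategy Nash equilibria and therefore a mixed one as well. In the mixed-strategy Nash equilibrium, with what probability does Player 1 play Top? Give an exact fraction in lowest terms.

6/7

Player 1's mix p on Top must make Player 2 indifferent between I and II.
Player 2's payoff from I: 3p + 9(1−p). From II: 2p + 15(1−p).
Set equal: 1p = 6(1−p) → p = 6/7.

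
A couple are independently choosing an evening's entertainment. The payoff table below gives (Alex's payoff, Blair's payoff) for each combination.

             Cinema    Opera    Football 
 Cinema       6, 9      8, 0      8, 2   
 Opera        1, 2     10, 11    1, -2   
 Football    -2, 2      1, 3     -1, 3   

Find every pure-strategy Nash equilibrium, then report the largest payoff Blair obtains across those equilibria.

Both Cinema is a pure NE (Alex: 6 ≥ 1; Blair: 9 ≥ 2). Blair gets 9.
Both Opera is a pure NE (Alex: 10 ≥ 8; Blair: 11 ≥ 2). Blair gets 11.
Every other cell has a profitable deviation for at least one player. Highest of {9, 11} is 11.

11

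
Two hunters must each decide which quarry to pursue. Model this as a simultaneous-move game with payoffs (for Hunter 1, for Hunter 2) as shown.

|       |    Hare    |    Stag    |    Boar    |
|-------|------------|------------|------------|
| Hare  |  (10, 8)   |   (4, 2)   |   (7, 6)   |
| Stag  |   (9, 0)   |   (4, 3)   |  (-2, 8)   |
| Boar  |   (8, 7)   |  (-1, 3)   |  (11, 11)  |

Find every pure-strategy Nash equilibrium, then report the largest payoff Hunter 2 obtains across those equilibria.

11

Both Hare is a pure NE (Hunter 1: 10 ≥ 9; Hunter 2: 8 ≥ 6). Hunter 2 gets 8.
Both Boar is a pure NE (Hunter 1: 11 ≥ 7; Hunter 2: 11 ≥ 7). Hunter 2 gets 11.
Every other cell has a profitable deviation for at least one player. Highest of {8, 11} is 11.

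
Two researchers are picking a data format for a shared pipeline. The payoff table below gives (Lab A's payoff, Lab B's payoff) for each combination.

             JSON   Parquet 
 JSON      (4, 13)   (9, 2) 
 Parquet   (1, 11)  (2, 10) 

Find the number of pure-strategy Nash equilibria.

1

Both JSON: Lab A gets 4 (best alternative 1); Lab B gets 13 (best alternative 2). Neither deviates — NE.
Both Parquet is not a NE: Lab A would switch to JSON (9 > 2).
No other cell survives both best-response checks, so there is 1 pure NE.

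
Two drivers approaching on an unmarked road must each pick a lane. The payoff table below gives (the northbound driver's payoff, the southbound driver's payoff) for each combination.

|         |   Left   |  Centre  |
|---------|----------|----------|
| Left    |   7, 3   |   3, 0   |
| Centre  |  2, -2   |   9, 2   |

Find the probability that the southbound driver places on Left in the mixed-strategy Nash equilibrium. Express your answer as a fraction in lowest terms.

6/11

The southbound driver's mix q on Left must make the northbound driver indifferent between Left and Centre.
The northbound driver's payoff from Left: 7q + 3(1−q). From Centre: 2q + 9(1−q).
Set equal: 5q = 6(1−q) → q = 6/11.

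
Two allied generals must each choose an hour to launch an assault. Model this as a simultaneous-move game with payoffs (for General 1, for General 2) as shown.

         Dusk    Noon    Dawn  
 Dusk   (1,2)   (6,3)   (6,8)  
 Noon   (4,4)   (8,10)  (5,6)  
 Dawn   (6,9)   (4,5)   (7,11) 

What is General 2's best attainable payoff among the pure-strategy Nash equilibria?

11

Both Noon is a pure NE (General 1: 8 ≥ 6; General 2: 10 ≥ 6). General 2 gets 10.
Both Dawn is a pure NE (General 1: 7 ≥ 6; General 2: 11 ≥ 9). General 2 gets 11.
Every other cell has a profitable deviation for at least one player. Highest of {10, 11} is 11.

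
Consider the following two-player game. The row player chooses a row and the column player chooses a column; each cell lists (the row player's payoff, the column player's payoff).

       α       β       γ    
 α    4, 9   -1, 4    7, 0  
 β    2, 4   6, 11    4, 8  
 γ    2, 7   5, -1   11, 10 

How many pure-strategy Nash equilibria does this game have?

3

Both α: the row player gets 4 (best alternative 2); the column player gets 9 (best alternative 4). Neither deviates — NE.
Both β: the row player gets 6 (best alternative 5); the column player gets 11 (best alternative 8). Neither deviates — NE.
Both γ: the row player gets 11 (best alternative 7); the column player gets 10 (best alternative 7). Neither deviates — NE.
(γ, β) is not a NE: the row player would switch to β (6 > 5).
No other cell survives both best-response checks, so there are 3 pure NE.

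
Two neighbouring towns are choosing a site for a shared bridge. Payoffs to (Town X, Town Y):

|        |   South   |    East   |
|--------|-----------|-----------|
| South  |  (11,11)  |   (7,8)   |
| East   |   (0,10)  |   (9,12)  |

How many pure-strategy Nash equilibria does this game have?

Both South: Town X gets 11 (best alternative 0); Town Y gets 11 (best alternative 8). Neither deviates — NE.
Both East: Town X gets 9 (best alternative 7); Town Y gets 12 (best alternative 10). Neither deviates — NE.
(South, East) is not a NE: Town X would switch to East (9 > 7).
No other cell survives both best-response checks, so there are 2 pure NE.

2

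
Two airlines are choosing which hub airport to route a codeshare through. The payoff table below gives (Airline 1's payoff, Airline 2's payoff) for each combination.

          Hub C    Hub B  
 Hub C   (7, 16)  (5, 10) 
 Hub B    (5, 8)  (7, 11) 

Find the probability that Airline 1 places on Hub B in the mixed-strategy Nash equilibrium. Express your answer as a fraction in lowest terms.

Airline 1's mix p on Hub C must make Airline 2 indifferent between Hub C and Hub B.
Airline 2's payoff from Hub C: 16p + 8(1−p). From Hub B: 10p + 11(1−p).
Set equal: 6p = 3(1−p) → p = 3/9 = 1/3.
Probability on Hub B is 1 − 1/3 = 2/3.

2/3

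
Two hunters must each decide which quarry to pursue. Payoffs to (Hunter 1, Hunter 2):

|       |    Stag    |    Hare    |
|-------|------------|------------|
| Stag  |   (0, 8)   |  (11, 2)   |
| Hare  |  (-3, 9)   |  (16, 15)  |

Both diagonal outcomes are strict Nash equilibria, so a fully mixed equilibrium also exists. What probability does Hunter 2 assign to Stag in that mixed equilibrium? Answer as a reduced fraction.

Hunter 2's mix q on Stag must make Hunter 1 indifferent between Stag and Hare.
Hunter 1's payoff from Stag: 0q + 11(1−q). From Hare: (-3)q + 16(1−q).
Set equal: 3q = 5(1−q) → q = 5/8.

5/8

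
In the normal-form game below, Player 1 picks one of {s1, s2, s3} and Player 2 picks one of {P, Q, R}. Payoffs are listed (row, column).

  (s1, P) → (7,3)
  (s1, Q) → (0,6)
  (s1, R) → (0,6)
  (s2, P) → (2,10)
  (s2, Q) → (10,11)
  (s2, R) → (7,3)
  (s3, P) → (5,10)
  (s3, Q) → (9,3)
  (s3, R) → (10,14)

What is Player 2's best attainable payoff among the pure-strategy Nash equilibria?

(s2, Q) is a pure NE (Player 1: 10 ≥ 9; Player 2: 11 ≥ 10). Player 2 gets 11.
(s3, R) is a pure NE (Player 1: 10 ≥ 7; Player 2: 14 ≥ 10). Player 2 gets 14.
Every other cell has a profitable deviation for at least one player. Highest of {11, 14} is 14.

14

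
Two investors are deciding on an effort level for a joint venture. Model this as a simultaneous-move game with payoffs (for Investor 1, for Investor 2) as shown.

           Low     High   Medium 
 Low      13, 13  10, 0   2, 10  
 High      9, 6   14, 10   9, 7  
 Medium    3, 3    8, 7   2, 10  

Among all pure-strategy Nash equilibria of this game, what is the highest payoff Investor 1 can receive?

Both Low is a pure NE (Investor 1: 13 ≥ 9; Investor 2: 13 ≥ 10). Investor 1 gets 13.
Both High is a pure NE (Investor 1: 14 ≥ 10; Investor 2: 10 ≥ 7). Investor 1 gets 14.
Every other cell has a profitable deviation for at least one player. Highest of {13, 14} is 14.

14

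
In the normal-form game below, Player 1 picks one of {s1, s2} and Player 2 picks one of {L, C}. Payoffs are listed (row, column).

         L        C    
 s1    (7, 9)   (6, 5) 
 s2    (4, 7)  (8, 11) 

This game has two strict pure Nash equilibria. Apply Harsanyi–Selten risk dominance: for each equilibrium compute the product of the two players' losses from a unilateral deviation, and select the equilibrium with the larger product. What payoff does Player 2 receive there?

9

At (s1, L): Player 1 loses 7 − 4 = 3 by deviating; Player 2 loses 9 − 5 = 4. Product = 3·4 = 12.
At (s2, C): Player 1 loses 8 − 6 = 2 by deviating; Player 2 loses 11 − 7 = 4. Product = 2·4 = 8.
12 > 8, so (s1, L) is risk-dominant. Player 2's payoff there is 9.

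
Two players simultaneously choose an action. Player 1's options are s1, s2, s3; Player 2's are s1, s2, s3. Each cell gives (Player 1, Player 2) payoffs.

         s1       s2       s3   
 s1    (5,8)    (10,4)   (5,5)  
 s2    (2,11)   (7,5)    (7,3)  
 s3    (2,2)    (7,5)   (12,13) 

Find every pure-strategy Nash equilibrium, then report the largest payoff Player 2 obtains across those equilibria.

13

Both s1 is a pure NE (Player 1: 5 ≥ 2; Player 2: 8 ≥ 5). Player 2 gets 8.
Both s3 is a pure NE (Player 1: 12 ≥ 7; Player 2: 13 ≥ 5). Player 2 gets 13.
Every other cell has a profitable deviation for at least one player. Highest of {8, 13} is 13.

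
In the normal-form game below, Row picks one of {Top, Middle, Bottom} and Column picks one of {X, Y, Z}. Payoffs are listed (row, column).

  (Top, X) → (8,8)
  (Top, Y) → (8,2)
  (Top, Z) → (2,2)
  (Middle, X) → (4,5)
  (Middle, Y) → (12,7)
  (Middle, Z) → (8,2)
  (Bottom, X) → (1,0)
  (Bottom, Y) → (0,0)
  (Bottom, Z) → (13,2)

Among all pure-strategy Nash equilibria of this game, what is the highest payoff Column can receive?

8

(Top, X) is a pure NE (Row: 8 ≥ 4; Column: 8 ≥ 2). Column gets 8.
(Middle, Y) is a pure NE (Row: 12 ≥ 8; Column: 7 ≥ 5). Column gets 7.
(Bottom, Z) is a pure NE (Row: 13 ≥ 8; Column: 2 ≥ 0). Column gets 2.
Every other cell has a profitable deviation for at least one player. Highest of {8, 7, 2} is 8.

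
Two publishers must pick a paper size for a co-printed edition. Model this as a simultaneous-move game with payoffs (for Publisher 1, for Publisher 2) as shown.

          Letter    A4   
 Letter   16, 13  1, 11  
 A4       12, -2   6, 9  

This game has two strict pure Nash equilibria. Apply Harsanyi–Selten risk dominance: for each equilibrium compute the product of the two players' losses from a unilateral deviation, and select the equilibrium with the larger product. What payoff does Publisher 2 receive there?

9

At both Letter: Publisher 1 loses 16 − 12 = 4 by deviating; Publisher 2 loses 13 − 11 = 2. Product = 4·2 = 8.
At both A4: Publisher 1 loses 6 − 1 = 5 by deviating; Publisher 2 loses 9 − (-2) = 11. Product = 5·11 = 55.
55 > 8, so both A4 is risk-dominant. Publisher 2's payoff there is 9.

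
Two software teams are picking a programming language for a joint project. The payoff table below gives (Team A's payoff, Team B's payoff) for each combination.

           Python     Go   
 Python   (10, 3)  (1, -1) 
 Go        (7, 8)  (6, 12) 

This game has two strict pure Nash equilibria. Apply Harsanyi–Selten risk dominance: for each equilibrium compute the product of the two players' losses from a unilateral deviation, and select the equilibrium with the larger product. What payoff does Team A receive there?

At both Python: Team A loses 10 − 7 = 3 by deviating; Team B loses 3 − (-1) = 4. Product = 3·4 = 12.
At both Go: Team A loses 6 − 1 = 5 by deviating; Team B loses 12 − 8 = 4. Product = 5·4 = 20.
20 > 12, so both Go is risk-dominant. Team A's payoff there is 6.

6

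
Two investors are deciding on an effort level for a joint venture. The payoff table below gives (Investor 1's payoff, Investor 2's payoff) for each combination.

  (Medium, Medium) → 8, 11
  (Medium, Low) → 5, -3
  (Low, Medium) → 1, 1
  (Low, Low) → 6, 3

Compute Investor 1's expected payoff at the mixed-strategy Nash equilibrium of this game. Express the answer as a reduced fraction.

43/8

Investor 2 mixes with probability q on Medium, chosen so Investor 1 is indifferent: 8q + 5(1−q) = 1q + 6(1−q) gives q = 1/8.
Investor 1's expected payoff (from either row, since indifferent) is 8·1/8 + 5·7/8 = 43/8.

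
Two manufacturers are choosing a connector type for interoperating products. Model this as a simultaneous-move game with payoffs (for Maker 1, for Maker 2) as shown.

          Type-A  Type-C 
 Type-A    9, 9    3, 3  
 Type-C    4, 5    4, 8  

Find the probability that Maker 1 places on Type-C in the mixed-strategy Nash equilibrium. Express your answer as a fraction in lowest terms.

Maker 1's mix p on Type-A must make Maker 2 indifferent between Type-A and Type-C.
Maker 2's payoff from Type-A: 9p + 5(1−p). From Type-C: 3p + 8(1−p).
Set equal: 6p = 3(1−p) → p = 3/9 = 1/3.
Probability on Type-C is 1 − 1/3 = 2/3.

2/3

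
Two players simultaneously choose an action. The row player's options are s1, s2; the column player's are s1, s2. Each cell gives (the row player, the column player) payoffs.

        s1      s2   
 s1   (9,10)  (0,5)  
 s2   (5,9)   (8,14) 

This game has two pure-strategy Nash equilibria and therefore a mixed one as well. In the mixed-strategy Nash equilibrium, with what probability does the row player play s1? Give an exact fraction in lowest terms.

The row player's mix p on s1 must make the column player indifferent between s1 and s2.
The column player's payoff from s1: 10p + 9(1−p). From s2: 5p + 14(1−p).
Set equal: 5p = 5(1−p) → p = 5/10 = 1/2.

1/2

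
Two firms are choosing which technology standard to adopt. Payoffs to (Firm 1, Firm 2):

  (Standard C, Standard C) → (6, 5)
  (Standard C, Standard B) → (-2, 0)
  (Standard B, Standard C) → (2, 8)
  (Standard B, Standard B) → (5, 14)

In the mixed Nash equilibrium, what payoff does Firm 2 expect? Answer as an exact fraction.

Firm 1 mixes with probability p on Standard C, chosen so Firm 2 is indifferent: 5p + 8(1−p) = 0p + 14(1−p) gives p = 6/11.
Firm 2's expected payoff is 5·6/11 + 8·5/11 = 70/11.

70/11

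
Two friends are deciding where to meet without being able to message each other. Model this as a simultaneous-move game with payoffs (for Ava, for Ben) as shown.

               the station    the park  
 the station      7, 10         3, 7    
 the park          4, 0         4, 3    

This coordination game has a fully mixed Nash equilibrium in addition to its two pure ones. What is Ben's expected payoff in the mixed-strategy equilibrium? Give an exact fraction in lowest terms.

5

Ava mixes with probability p on the station, chosen so Ben is indifferent: 10p + 0(1−p) = 7p + 3(1−p) gives p = 1/2.
Ben's expected payoff is 10·1/2 + 0·1/2 = 5.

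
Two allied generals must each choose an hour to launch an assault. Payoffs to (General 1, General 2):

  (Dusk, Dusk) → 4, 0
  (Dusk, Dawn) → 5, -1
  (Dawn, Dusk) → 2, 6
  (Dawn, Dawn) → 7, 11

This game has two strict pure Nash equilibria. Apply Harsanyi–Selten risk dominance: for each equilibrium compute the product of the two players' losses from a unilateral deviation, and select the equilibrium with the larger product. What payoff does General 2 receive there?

At both Dusk: General 1 loses 4 − 2 = 2 by deviating; General 2 loses 0 − (-1) = 1. Product = 2·1 = 2.
At both Dawn: General 1 loses 7 − 5 = 2 by deviating; General 2 loses 11 − 6 = 5. Product = 2·5 = 10.
10 > 2, so both Dawn is risk-dominant. General 2's payoff there is 11.

11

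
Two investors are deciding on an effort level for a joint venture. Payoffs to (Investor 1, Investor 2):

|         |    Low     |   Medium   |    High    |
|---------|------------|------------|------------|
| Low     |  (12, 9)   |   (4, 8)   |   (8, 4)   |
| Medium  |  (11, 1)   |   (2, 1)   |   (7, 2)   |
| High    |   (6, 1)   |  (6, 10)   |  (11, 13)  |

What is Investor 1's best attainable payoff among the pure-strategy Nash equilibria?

Both Low is a pure NE (Investor 1: 12 ≥ 11; Investor 2: 9 ≥ 8). Investor 1 gets 12.
Both High is a pure NE (Investor 1: 11 ≥ 8; Investor 2: 13 ≥ 10). Investor 1 gets 11.
Every other cell has a profitable deviation for at least one player. Highest of {12, 11} is 12.

12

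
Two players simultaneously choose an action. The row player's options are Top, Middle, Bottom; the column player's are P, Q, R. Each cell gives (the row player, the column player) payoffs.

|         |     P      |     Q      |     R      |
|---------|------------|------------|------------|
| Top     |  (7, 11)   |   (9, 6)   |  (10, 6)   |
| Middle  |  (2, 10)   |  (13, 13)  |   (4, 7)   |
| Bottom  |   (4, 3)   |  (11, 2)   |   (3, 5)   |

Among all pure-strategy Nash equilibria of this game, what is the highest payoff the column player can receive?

(Top, P) is a pure NE (the row player: 7 ≥ 4; the column player: 11 ≥ 6). The column player gets 11.
(Middle, Q) is a pure NE (the row player: 13 ≥ 11; the column player: 13 ≥ 10). The column player gets 13.
Every other cell has a profitable deviation for at least one player. Highest of {11, 13} is 13.

13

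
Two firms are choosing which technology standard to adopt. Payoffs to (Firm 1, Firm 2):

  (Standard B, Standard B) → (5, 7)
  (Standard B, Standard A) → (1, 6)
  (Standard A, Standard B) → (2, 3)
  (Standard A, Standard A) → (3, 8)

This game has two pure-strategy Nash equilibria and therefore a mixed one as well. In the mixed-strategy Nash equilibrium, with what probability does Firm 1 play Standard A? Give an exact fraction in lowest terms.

1/6

Firm 1's mix p on Standard B must make Firm 2 indifferent between Standard B and Standard A.
Firm 2's payoff from Standard B: 7p + 3(1−p). From Standard A: 6p + 8(1−p).
Set equal: 1p = 5(1−p) → p = 5/6.
Probability on Standard A is 1 − 5/6 = 1/6.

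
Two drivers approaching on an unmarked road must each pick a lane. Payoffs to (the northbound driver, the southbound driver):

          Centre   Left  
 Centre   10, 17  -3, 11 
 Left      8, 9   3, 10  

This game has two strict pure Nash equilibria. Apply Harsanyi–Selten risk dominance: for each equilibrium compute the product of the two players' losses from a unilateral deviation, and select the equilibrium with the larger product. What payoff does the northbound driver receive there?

At both Centre: the northbound driver loses 10 − 8 = 2 by deviating; the southbound driver loses 17 − 11 = 6. Product = 2·6 = 12.
At both Left: the northbound driver loses 3 − (-3) = 6 by deviating; the southbound driver loses 10 − 9 = 1. Product = 6·1 = 6.
12 > 6, so both Centre is risk-dominant. The northbound driver's payoff there is 10.

10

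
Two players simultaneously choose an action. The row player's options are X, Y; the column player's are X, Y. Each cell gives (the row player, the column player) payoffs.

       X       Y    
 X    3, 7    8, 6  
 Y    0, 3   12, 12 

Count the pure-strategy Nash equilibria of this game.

2

Both X: the row player gets 3 (best alternative 0); the column player gets 7 (best alternative 6). Neither deviates — NE.
Both Y: the row player gets 12 (best alternative 8); the column player gets 12 (best alternative 3). Neither deviates — NE.
(Y, X) is not a NE: the row player would switch to X (3 > 0).
No other cell survives both best-response checks, so there are 2 pure NE.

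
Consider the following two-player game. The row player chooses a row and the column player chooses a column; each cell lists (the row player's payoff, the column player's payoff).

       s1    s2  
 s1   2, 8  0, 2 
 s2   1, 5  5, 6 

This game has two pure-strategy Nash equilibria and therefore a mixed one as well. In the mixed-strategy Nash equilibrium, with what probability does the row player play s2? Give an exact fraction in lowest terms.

6/7

The row player's mix p on s1 must make the column player indifferent between s1 and s2.
The column player's payoff from s1: 8p + 5(1−p). From s2: 2p + 6(1−p).
Set equal: 6p = 1(1−p) → p = 1/7.
Probability on s2 is 1 − 1/7 = 6/7.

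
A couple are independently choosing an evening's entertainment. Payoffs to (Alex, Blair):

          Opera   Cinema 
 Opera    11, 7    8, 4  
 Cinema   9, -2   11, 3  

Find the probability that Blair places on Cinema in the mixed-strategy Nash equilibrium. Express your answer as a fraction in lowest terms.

2/5

Blair's mix q on Opera must make Alex indifferent between Opera and Cinema.
Alex's payoff from Opera: 11q + 8(1−q). From Cinema: 9q + 11(1−q).
Set equal: 2q = 3(1−q) → q = 3/5.
Probability on Cinema is 1 − 3/5 = 2/5.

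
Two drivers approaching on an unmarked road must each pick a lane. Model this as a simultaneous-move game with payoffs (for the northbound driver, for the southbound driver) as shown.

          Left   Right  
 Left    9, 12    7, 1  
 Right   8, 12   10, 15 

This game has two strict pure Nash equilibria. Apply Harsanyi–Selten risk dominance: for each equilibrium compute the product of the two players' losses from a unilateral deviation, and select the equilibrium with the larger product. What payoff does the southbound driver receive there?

12

At both Left: the northbound driver loses 9 − 8 = 1 by deviating; the southbound driver loses 12 − 1 = 11. Product = 1·11 = 11.
At both Right: the northbound driver loses 10 − 7 = 3 by deviating; the southbound driver loses 15 − 12 = 3. Product = 3·3 = 9.
11 > 9, so both Left is risk-dominant. The southbound driver's payoff there is 12.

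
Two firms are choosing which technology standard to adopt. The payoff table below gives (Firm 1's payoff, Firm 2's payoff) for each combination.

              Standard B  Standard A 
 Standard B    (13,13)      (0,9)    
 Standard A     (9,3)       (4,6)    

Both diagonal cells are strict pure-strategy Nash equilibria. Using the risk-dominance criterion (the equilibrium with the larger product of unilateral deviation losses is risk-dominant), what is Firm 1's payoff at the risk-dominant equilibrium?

At both Standard B: Firm 1 loses 13 − 9 = 4 by deviating; Firm 2 loses 13 − 9 = 4. Product = 4·4 = 16.
At both Standard A: Firm 1 loses 4 − 0 = 4 by deviating; Firm 2 loses 6 − 3 = 3. Product = 4·3 = 12.
16 > 12, so both Standard B is risk-dominant. Firm 1's payoff there is 13.

13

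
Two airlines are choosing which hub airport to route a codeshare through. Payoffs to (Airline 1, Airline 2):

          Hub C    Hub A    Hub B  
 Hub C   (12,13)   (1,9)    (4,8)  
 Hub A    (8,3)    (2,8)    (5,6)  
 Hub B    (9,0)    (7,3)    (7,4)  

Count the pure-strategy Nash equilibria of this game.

Both Hub C: Airline 1 gets 12 (best alternative 9); Airline 2 gets 13 (best alternative 9). Neither deviates — NE.
Both Hub B: Airline 1 gets 7 (best alternative 5); Airline 2 gets 4 (best alternative 3). Neither deviates — NE.
Both Hub A is not a NE: Airline 1 would switch to Hub B (7 > 2).
No other cell survives both best-response checks, so there are 2 pure NE.

2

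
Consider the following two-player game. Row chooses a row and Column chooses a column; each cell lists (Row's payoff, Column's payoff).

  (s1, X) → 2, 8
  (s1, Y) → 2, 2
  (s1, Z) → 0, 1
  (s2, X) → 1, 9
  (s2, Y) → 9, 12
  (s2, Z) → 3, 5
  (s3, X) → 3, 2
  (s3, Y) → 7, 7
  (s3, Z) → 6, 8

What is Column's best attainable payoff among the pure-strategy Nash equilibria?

12

(s2, Y) is a pure NE (Row: 9 ≥ 7; Column: 12 ≥ 9). Column gets 12.
(s3, Z) is a pure NE (Row: 6 ≥ 3; Column: 8 ≥ 7). Column gets 8.
Every other cell has a profitable deviation for at least one player. Highest of {12, 8} is 12.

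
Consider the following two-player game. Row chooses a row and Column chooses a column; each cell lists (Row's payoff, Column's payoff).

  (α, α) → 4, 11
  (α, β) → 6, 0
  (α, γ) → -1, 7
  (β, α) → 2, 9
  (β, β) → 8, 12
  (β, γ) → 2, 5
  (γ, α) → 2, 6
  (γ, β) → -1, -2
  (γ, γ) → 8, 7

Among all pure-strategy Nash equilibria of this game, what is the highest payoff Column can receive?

12

Both α is a pure NE (Row: 4 ≥ 2; Column: 11 ≥ 7). Column gets 11.
Both β is a pure NE (Row: 8 ≥ 6; Column: 12 ≥ 9). Column gets 12.
Both γ is a pure NE (Row: 8 ≥ 2; Column: 7 ≥ 6). Column gets 7.
Every other cell has a profitable deviation for at least one player. Highest of {11, 12, 7} is 12.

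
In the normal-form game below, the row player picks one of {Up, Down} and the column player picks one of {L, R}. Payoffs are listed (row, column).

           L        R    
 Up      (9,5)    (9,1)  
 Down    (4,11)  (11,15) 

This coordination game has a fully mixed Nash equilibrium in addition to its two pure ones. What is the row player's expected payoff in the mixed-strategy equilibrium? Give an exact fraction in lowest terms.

9

The column player mixes with probability q on L, chosen so the row player is indifferent: 9q + 9(1−q) = 4q + 11(1−q) gives q = 2/7.
The row player's expected payoff (from either row, since indifferent) is 9·2/7 + 9·5/7 = 9.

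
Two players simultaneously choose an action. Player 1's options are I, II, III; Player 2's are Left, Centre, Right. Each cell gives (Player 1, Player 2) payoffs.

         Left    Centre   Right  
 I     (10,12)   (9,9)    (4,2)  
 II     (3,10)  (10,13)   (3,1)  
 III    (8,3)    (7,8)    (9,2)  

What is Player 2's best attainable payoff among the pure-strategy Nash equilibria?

13

(I, Left) is a pure NE (Player 1: 10 ≥ 8; Player 2: 12 ≥ 9). Player 2 gets 12.
(II, Centre) is a pure NE (Player 1: 10 ≥ 9; Player 2: 13 ≥ 10). Player 2 gets 13.
Every other cell has a profitable deviation for at least one player. Highest of {12, 13} is 13.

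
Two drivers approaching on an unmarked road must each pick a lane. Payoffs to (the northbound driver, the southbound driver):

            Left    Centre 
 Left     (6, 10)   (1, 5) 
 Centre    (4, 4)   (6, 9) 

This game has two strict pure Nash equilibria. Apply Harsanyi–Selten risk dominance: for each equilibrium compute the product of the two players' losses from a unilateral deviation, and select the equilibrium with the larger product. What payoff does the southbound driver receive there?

At both Left: the northbound driver loses 6 − 4 = 2 by deviating; the southbound driver loses 10 − 5 = 5. Product = 2·5 = 10.
At both Centre: the northbound driver loses 6 − 1 = 5 by deviating; the southbound driver loses 9 − 4 = 5. Product = 5·5 = 25.
25 > 10, so both Centre is risk-dominant. The southbound driver's payoff there is 9.

9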